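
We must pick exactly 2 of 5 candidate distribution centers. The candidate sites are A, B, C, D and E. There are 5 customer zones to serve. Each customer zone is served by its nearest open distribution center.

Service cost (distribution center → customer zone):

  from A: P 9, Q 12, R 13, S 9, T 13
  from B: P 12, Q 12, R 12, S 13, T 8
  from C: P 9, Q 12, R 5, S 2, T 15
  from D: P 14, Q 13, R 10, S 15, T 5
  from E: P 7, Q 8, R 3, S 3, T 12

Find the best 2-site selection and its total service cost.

Choose D and E; total service cost 26.

With exactly 2 open, each customer zone uses its cheapest among the chosen.
{D, E}: P→E 7, Q→E 8, R→E 3, S→E 3, T→D 5. Service cost 26.
{B, E}: service cost 29
{C, E}: service cost 32
Among all 10 size-2 choices, {D, E} is lowest.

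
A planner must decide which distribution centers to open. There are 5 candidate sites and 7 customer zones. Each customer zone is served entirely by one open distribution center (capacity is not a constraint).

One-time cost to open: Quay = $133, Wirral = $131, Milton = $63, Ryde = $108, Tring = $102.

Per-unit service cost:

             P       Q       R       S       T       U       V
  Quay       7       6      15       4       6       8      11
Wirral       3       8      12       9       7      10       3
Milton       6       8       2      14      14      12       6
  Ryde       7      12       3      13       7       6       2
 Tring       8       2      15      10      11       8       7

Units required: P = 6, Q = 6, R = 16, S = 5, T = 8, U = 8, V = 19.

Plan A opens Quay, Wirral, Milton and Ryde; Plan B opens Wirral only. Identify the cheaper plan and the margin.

Plan B is cheaper by 48.

Plan A: {Quay, Wirral, Milton, Ryde}: P→Wirral 3·6=18, Q→Quay 6·6=36, R→Milton 2·16=32, S→Quay 4·5=20, T→Quay 6·8=48, U→Ryde 6·8=48, V→Ryde 2·19=38. Service 240; fixed 435; total 675.
Plan B: {Wirral}: P→Wirral 3·6=18, Q→Wirral 8·6=48, R→Wirral 12·16=192, S→Wirral 9·5=45, T→Wirral 7·8=56, U→Wirral 10·8=80, V→Wirral 3·19=57. Service 496; fixed 131; total 627.
Difference: |675 − 627| = 48.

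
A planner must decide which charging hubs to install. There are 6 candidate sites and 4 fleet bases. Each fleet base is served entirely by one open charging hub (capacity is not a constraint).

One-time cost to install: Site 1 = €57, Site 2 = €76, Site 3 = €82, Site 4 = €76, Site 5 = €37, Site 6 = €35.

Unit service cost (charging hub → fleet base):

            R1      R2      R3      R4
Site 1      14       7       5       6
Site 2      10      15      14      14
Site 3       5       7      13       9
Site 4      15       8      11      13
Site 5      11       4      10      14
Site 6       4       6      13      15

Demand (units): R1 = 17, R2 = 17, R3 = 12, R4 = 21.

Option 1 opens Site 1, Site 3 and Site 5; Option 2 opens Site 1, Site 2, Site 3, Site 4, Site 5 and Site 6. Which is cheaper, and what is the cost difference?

Option 1 is cheaper by 170.

Option 1: {Site 1, Site 3, Site 5}: R1→Site 3 5·17=85, R2→Site 5 4·17=68, R3→Site 1 5·12=60, R4→Site 1 6·21=126. Service 339; fixed 176; total 515.
Option 2: {Site 1, Site 2, Site 3, Site 4, Site 5, Site 6}: R1→Site 6 4·17=68, R2→Site 5 4·17=68, R3→Site 1 5·12=60, R4→Site 1 6·21=126. Service 322; fixed 363; total 685.
Difference: |515 − 685| = 170.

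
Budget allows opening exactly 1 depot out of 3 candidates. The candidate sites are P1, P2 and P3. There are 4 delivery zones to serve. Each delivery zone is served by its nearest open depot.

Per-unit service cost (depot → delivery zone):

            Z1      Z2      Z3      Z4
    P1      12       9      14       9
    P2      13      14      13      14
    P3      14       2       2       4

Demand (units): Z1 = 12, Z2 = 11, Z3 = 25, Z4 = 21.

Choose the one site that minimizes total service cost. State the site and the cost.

Choose P3 only; total service cost 324.

With exactly 1 open, each delivery zone uses its cheapest among the chosen.
{P3}: Z1→P3 14·12=168, Z2→P3 2·11=22, Z3→P3 2·25=50, Z4→P3 4·21=84. Service cost 324.
{P1}: service cost 782
{P2}: service cost 929
Among all 3 size-1 choices, {P3} is lowest.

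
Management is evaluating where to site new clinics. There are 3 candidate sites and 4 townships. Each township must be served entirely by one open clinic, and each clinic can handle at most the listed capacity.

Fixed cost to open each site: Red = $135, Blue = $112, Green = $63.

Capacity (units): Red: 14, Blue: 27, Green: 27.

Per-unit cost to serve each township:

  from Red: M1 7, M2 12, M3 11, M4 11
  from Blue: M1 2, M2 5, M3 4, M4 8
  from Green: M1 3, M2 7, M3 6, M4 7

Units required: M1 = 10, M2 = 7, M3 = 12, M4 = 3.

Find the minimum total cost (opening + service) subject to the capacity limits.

Minimum total cost: 309

Open {Blue, Green}: M1→Green 3·10=30, M2→Blue 5·7=35, M3→Blue 4·12=48, M4→Green 7·3=21.
Loads: Blue carries 19/27, Green carries 13/27. Service 134; fixed 175; total 309.
Next best feasible plan costs 312.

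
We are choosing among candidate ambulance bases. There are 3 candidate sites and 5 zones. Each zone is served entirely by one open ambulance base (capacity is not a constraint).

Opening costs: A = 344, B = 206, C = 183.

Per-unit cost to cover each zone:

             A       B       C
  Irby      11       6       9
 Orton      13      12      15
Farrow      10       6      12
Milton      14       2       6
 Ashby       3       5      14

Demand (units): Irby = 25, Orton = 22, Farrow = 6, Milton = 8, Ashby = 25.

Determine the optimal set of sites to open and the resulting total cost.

For any fixed open set, each zone goes to its cheapest open site; total = fixed + service.
{B}: Irby→B 6·25=150, Orton→B 12·22=264, Farrow→B 6·6=36, Milton→B 2·8=16, Ashby→B 5·25=125. Service 591; fixed 206; total 797.
{B, C}: service 591 + fixed 389 = 980
{A, B}: service 541 + fixed 550 = 1091
{A, B, C}: service 541 + fixed 733 = 1274
(All 7 nonempty subsets were checked; B only is lowest.)

Open B only; minimum total cost 797.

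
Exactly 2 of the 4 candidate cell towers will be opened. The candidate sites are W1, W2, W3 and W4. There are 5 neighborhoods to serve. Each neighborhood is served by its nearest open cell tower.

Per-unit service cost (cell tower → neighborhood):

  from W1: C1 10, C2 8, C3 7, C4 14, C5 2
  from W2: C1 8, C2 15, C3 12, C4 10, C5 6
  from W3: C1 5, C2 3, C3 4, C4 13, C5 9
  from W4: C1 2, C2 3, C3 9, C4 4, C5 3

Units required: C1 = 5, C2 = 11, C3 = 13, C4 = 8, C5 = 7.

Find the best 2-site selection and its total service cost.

Choose W3 and W4; total service cost 148.

With exactly 2 open, each neighborhood uses its cheapest among the chosen.
{W3, W4}: C1→W4 2·5=10, C2→W3 3·11=33, C3→W3 4·13=52, C4→W4 4·8=32, C5→W4 3·7=21. Service cost 148.
{W1, W4}: service cost 180
{W2, W4}: service cost 213
Among all 6 size-2 choices, {W3, W4} is lowest.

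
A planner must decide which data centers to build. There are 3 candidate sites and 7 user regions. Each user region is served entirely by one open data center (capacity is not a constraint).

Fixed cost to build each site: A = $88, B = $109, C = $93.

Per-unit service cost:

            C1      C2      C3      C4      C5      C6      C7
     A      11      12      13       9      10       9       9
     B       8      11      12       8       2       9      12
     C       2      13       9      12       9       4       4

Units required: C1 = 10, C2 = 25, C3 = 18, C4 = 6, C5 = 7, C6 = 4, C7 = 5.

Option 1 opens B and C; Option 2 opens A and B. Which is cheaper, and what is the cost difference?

Option 1 is cheaper by 154.

Option 1: {B, C}: C1→C 2·10=20, C2→B 11·25=275, C3→C 9·18=162, C4→B 8·6=48, C5→B 2·7=14, C6→C 4·4=16, C7→C 4·5=20. Service 555; fixed 202; total 757.
Option 2: {A, B}: C1→B 8·10=80, C2→B 11·25=275, C3→B 12·18=216, C4→B 8·6=48, C5→B 2·7=14, C6→A 9·4=36, C7→A 9·5=45. Service 714; fixed 197; total 911.
Difference: |757 − 911| = 154.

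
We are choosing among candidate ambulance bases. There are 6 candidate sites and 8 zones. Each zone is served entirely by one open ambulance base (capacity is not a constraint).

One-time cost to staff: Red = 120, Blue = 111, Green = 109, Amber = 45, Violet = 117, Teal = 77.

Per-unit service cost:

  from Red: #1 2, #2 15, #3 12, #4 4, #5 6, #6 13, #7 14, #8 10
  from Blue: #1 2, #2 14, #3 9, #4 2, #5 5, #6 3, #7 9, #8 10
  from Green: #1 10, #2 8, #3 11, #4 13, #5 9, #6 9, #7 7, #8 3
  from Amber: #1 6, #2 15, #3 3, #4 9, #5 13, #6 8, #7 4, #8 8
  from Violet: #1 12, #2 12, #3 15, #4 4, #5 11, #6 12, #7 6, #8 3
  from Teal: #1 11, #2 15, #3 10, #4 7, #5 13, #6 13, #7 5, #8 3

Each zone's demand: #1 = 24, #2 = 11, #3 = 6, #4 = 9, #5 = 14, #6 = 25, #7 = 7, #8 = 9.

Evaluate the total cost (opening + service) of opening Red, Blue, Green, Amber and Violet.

Total cost: 874

Each zone is assigned to its cheapest site among the open ones.
{Red, Blue, Green, Amber, Violet}: #1→Red 2·24=48, #2→Green 8·11=88, #3→Amber 3·6=18, #4→Blue 2·9=18, #5→Blue 5·14=70, #6→Blue 3·25=75, #7→Amber 4·7=28, #8→Green 3·9=27. Service 372; fixed 502; total 874.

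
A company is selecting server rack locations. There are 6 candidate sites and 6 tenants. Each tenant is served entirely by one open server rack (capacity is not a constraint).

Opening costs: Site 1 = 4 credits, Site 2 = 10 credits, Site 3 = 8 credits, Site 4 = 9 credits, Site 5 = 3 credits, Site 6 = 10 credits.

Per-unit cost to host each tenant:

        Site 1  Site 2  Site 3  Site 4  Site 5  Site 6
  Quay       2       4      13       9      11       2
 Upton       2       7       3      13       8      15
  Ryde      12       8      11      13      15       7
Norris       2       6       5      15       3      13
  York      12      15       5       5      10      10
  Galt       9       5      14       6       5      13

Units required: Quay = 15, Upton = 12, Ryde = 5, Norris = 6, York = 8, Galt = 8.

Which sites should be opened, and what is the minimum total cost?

For any fixed open set, each tenant goes to its cheapest open site; total = fixed + service.
{Site 1, Site 3, Site 5, Site 6}: Quay→Site 1 2·15=30, Upton→Site 1 2·12=24, Ryde→Site 6 7·5=35, Norris→Site 1 2·6=12, York→Site 3 5·8=40, Galt→Site 5 5·8=40. Service 181; fixed 25; total 206.
{Site 1, Site 4, Site 5, Site 6}: service 181 + fixed 26 = 207
{Site 1, Site 2, Site 3}: Quay→Site 1 2·15=30, Upton→Site 1 2·12=24, Ryde→Site 2 8·5=40, Norris→Site 1 2·6=12, York→Site 3 5·8=40, Galt→Site 2 5·8=40. Service 186; fixed 22; total 208.
{Site 1, Site 2, Site 3, Site 4, Site 5, Site 6}: service 181 + fixed 44 = 225
No other subset beats 206.

Open Site 1, Site 3, Site 5 and Site 6; minimum total cost 206.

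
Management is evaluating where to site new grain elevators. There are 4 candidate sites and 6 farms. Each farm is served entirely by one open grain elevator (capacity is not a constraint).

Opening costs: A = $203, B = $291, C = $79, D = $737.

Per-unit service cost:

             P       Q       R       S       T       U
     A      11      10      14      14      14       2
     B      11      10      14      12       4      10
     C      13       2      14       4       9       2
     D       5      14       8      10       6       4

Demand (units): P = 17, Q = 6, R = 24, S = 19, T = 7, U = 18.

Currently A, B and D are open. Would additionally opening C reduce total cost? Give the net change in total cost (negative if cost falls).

Yes — net change −83 (cost falls by 83).

Current service cost with {A, B, D}: 591.
Adding C: each farm re-picks its cheapest; new service cost 429, saving 162.
Extra fixed cost: 79. Net change = 79 − 162 = -83.
(Totals: 1822 → 1739.)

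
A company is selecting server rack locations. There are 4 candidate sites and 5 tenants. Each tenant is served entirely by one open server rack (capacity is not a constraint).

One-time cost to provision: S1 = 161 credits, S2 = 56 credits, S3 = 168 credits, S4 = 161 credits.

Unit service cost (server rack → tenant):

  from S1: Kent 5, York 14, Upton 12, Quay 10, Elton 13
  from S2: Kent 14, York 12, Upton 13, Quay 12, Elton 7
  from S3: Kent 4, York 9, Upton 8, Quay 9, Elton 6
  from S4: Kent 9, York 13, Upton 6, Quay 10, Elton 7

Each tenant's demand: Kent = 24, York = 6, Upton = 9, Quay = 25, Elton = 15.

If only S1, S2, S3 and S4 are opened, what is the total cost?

Total cost: 1065

Each tenant is assigned to its cheapest site among the open ones.
{S1, S2, S3, S4}: Kent→S3 4·24=96, York→S3 9·6=54, Upton→S4 6·9=54, Quay→S3 9·25=225, Elton→S3 6·15=90. Service 519; fixed 546; total 1065.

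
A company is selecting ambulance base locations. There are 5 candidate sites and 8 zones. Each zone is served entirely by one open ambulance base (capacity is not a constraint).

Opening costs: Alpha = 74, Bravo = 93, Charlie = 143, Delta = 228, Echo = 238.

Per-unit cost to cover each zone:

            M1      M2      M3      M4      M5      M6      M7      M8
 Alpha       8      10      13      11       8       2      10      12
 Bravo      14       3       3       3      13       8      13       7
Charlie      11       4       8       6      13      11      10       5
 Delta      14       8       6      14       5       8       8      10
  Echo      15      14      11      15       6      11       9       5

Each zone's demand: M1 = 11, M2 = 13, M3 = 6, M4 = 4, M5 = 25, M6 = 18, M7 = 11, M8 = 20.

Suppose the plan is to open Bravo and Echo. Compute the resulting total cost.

Each zone is assigned to its cheapest site among the open ones.
{Bravo, Echo}: M1→Bravo 14·11=154, M2→Bravo 3·13=39, M3→Bravo 3·6=18, M4→Bravo 3·4=12, M5→Echo 6·25=150, M6→Bravo 8·18=144, M7→Echo 9·11=99, M8→Echo 5·20=100. Service 716; fixed 331; total 1047.

Total cost: 1047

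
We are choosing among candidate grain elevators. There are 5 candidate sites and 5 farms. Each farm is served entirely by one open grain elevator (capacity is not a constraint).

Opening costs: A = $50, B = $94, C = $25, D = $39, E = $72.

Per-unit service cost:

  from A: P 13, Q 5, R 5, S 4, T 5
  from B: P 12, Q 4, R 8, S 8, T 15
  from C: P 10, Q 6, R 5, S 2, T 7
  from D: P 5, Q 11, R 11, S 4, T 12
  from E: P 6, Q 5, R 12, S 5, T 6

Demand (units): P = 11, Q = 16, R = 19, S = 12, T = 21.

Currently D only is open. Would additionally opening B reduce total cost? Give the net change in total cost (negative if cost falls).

Yes — net change −75 (cost falls by 75).

Current service cost with {D}: 740.
Adding B: each farm re-picks its cheapest; new service cost 571, saving 169.
Extra fixed cost: 94. Net change = 94 − 169 = -75.
(Totals: 779 → 704.)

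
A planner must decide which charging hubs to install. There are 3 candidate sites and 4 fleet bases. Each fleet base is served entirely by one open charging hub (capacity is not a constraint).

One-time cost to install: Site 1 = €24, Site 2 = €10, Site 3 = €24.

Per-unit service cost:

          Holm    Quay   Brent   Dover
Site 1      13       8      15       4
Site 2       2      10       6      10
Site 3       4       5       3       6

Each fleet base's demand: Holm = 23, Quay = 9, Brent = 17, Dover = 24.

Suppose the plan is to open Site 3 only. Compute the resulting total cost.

Total cost: 356

Each fleet base is assigned to its cheapest site among the open ones.
{Site 3}: Holm→Site 3 4·23=92, Quay→Site 3 5·9=45, Brent→Site 3 3·17=51, Dover→Site 3 6·24=144. Service 332; fixed 24; total 356.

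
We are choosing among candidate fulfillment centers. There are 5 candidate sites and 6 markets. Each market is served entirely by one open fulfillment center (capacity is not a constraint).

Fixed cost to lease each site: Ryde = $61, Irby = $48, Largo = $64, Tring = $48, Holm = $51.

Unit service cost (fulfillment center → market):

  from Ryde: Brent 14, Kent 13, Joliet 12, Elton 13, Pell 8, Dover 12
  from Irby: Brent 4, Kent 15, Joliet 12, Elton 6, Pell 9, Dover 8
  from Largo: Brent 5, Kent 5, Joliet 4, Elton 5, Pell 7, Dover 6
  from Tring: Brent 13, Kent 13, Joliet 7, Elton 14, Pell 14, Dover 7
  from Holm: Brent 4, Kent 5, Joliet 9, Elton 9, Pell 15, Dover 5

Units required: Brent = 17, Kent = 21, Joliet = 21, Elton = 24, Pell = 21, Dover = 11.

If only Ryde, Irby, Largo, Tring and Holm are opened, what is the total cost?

Total cost: 851

Each market is assigned to its cheapest site among the open ones.
{Ryde, Irby, Largo, Tring, Holm}: Brent→Irby 4·17=68, Kent→Largo 5·21=105, Joliet→Largo 4·21=84, Elton→Largo 5·24=120, Pell→Largo 7·21=147, Dover→Holm 5·11=55. Service 579; fixed 272; total 851.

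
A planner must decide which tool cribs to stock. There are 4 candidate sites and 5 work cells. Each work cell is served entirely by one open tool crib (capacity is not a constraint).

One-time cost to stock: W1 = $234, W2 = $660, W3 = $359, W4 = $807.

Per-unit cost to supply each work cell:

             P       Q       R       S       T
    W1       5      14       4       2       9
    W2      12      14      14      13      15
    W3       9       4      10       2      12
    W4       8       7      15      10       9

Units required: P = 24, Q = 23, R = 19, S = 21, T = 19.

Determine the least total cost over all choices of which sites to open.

For any fixed open set, each work cell goes to its cheapest open site; total = fixed + service.
{W1}: P→W1 5·24=120, Q→W1 14·23=322, R→W1 4·19=76, S→W1 2·21=42, T→W1 9·19=171. Service 731; fixed 234; total 965.
{W1, W3}: P→W1 5·24=120, Q→W3 4·23=92, R→W1 4·19=76, S→W1 2·21=42, T→W1 9·19=171. Service 501; fixed 593; total 1094.
{W3}: service 768 + fixed 359 = 1127
{W1, W2, W3, W4}: service 501 + fixed 2060 = 2561
(All 15 nonempty subsets were checked; W1 only is lowest.)

Minimum total cost: 965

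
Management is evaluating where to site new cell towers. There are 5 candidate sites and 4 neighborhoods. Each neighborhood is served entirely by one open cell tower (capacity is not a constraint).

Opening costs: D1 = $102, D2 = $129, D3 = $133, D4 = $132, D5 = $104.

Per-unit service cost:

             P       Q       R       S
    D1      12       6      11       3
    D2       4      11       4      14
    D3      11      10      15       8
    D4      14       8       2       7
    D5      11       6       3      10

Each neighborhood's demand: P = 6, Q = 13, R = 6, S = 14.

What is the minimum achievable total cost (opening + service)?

Minimum total cost: 360

For any fixed open set, each neighborhood goes to its cheapest open site; total = fixed + service.
{D1}: P→D1 12·6=72, Q→D1 6·13=78, R→D1 11·6=66, S→D1 3·14=42. Service 258; fixed 102; total 360.
{D1, D2}: P→D2 4·6=24, Q→D1 6·13=78, R→D2 4·6=24, S→D1 3·14=42. Service 168; fixed 231; total 399.
{D5}: service 302 + fixed 104 = 406
{D1, D2, D3, D4, D5}: service 156 + fixed 600 = 756
No other subset beats 360.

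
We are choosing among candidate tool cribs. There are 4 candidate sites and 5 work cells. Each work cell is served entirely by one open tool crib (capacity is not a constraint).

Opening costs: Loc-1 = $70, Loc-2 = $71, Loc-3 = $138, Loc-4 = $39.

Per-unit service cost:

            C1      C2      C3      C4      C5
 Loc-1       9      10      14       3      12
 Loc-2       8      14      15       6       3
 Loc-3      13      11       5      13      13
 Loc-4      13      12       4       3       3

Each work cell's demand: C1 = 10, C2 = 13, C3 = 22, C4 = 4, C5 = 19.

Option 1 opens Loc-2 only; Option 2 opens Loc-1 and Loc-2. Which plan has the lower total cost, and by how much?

Option 1: {Loc-2}: C1→Loc-2 8·10=80, C2→Loc-2 14·13=182, C3→Loc-2 15·22=330, C4→Loc-2 6·4=24, C5→Loc-2 3·19=57. Service 673; fixed 71; total 744.
Option 2: {Loc-1, Loc-2}: C1→Loc-2 8·10=80, C2→Loc-1 10·13=130, C3→Loc-1 14·22=308, C4→Loc-1 3·4=12, C5→Loc-2 3·19=57. Service 587; fixed 141; total 728.
Difference: |744 − 728| = 16.

Option 2 is cheaper by 16.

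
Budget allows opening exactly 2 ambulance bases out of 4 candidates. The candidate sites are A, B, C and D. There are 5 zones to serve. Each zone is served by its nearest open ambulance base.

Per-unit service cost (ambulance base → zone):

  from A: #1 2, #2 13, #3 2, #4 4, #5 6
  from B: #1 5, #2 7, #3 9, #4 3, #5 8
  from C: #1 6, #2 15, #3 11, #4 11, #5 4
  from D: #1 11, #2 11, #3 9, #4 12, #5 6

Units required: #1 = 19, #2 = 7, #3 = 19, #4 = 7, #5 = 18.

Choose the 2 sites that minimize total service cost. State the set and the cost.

With exactly 2 open, each zone uses its cheapest among the chosen.
{A, B}: #1→A 2·19=38, #2→B 7·7=49, #3→A 2·19=38, #4→B 3·7=21, #5→A 6·18=108. Service cost 254.
{A, C}: service cost 267
{A, D}: service cost 289
Among all 6 size-2 choices, {A, B} is lowest.

Choose A and B; total service cost 254.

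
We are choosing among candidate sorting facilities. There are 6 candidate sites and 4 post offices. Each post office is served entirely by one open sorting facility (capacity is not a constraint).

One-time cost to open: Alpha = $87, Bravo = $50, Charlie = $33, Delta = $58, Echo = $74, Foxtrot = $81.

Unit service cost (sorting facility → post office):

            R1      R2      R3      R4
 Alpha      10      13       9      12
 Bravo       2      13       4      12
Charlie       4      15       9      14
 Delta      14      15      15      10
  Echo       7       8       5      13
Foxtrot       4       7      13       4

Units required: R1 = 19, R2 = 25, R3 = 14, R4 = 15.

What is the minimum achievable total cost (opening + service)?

Minimum total cost: 460

For any fixed open set, each post office goes to its cheapest open site; total = fixed + service.
{Bravo, Foxtrot}: R1→Bravo 2·19=38, R2→Foxtrot 7·25=175, R3→Bravo 4·14=56, R4→Foxtrot 4·15=60. Service 329; fixed 131; total 460.
{Bravo, Charlie, Foxtrot}: R1→Bravo 2·19=38, R2→Foxtrot 7·25=175, R3→Bravo 4·14=56, R4→Foxtrot 4·15=60. Service 329; fixed 164; total 493.
{Bravo, Delta, Foxtrot}: R1→Bravo 2·19=38, R2→Foxtrot 7·25=175, R3→Bravo 4·14=56, R4→Foxtrot 4·15=60. Service 329; fixed 189; total 518.
{Alpha, Bravo, Charlie, Delta, Echo, Foxtrot}: R1→Bravo 2·19=38, R2→Foxtrot 7·25=175, R3→Bravo 4·14=56, R4→Foxtrot 4·15=60. Service 329; fixed 383; total 712.
No other subset beats 460.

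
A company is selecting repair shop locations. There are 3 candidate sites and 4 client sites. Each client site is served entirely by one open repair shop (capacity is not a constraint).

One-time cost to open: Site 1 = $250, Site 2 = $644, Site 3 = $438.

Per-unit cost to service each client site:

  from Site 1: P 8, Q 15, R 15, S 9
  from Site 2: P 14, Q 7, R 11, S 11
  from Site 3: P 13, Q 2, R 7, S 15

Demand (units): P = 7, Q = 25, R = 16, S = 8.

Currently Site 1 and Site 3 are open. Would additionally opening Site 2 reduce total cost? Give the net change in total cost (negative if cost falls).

Current service cost with {Site 1, Site 3}: 290.
Adding Site 2: each client site re-picks its cheapest; new service cost 290, saving 0.
Extra fixed cost: 644. Net change = 644 − 0 = 644.
(Totals: 978 → 1622.)

No — net change +644 (cost rises by 644).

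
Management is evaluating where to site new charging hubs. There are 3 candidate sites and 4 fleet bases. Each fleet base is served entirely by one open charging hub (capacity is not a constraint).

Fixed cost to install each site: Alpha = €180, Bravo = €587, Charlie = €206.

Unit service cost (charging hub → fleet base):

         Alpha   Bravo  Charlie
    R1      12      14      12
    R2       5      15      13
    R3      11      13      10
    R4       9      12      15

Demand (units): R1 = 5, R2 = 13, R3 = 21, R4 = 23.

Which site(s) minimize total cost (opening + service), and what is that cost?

For any fixed open set, each fleet base goes to its cheapest open site; total = fixed + service.
{Alpha}: R1→Alpha 12·5=60, R2→Alpha 5·13=65, R3→Alpha 11·21=231, R4→Alpha 9·23=207. Service 563; fixed 180; total 743.
{Alpha, Charlie}: service 542 + fixed 386 = 928
{Charlie}: R1→Charlie 12·5=60, R2→Charlie 13·13=169, R3→Charlie 10·21=210, R4→Charlie 15·23=345. Service 784; fixed 206; total 990.
{Alpha, Bravo, Charlie}: service 542 + fixed 973 = 1515
(All 7 nonempty subsets were checked; Alpha only is lowest.)

Open Alpha only; minimum total cost 743.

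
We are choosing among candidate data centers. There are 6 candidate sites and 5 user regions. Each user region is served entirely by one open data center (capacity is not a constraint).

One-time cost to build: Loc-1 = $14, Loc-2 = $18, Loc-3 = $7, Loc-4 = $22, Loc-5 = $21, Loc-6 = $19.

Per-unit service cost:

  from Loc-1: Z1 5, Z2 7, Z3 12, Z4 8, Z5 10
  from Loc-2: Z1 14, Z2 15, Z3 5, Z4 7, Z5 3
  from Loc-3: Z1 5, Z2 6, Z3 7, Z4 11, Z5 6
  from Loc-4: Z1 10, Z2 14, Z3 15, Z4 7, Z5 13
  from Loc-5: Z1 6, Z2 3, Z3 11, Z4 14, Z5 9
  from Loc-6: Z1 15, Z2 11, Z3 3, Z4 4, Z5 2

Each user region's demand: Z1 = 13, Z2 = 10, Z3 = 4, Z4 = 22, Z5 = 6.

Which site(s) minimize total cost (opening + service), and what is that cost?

For any fixed open set, each user region goes to its cheapest open site; total = fixed + service.
{Loc-3, Loc-5, Loc-6}: Z1→Loc-3 5·13=65, Z2→Loc-5 3·10=30, Z3→Loc-6 3·4=12, Z4→Loc-6 4·22=88, Z5→Loc-6 2·6=12. Service 207; fixed 47; total 254.
{Loc-5, Loc-6}: Z1→Loc-5 6·13=78, Z2→Loc-5 3·10=30, Z3→Loc-6 3·4=12, Z4→Loc-6 4·22=88, Z5→Loc-6 2·6=12. Service 220; fixed 40; total 260.
{Loc-1, Loc-5, Loc-6}: service 207 + fixed 54 = 261
{Loc-1, Loc-2, Loc-3, Loc-4, Loc-5, Loc-6}: Z1→Loc-1 5·13=65, Z2→Loc-5 3·10=30, Z3→Loc-6 3·4=12, Z4→Loc-6 4·22=88, Z5→Loc-6 2·6=12. Service 207; fixed 101; total 308.
No other subset beats 254.

Open Loc-3, Loc-5 and Loc-6; minimum total cost 254.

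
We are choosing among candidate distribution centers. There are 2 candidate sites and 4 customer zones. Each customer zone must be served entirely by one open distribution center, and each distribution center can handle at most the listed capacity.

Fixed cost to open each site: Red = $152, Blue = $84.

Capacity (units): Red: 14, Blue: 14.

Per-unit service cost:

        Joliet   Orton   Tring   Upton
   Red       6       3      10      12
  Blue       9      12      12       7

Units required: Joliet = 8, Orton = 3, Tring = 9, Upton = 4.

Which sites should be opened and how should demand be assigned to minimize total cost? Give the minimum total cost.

Open {Red, Blue}: Joliet→Red 6·8=48, Orton→Red 3·3=9, Tring→Blue 12·9=108, Upton→Blue 7·4=28.
Loads: Red carries 11/14, Blue carries 13/14. Service 193; fixed 236; total 429.
Next best feasible plan costs 435.

Minimum total cost: 429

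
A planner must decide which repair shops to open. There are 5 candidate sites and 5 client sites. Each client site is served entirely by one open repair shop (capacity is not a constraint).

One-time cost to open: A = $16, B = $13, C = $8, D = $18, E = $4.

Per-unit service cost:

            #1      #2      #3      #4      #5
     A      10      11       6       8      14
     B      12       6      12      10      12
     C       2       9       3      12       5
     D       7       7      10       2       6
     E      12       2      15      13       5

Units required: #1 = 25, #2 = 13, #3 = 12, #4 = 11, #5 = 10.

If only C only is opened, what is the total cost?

Total cost: 393

Each client site is assigned to its cheapest site among the open ones.
{C}: #1→C 2·25=50, #2→C 9·13=117, #3→C 3·12=36, #4→C 12·11=132, #5→C 5·10=50. Service 385; fixed 8; total 393.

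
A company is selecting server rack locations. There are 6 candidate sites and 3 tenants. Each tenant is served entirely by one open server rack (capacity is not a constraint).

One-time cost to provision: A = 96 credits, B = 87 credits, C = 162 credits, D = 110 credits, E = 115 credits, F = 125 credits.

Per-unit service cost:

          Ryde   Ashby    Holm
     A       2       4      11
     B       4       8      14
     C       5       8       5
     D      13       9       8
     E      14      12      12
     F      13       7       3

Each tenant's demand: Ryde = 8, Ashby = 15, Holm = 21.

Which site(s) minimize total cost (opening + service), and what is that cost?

For any fixed open set, each tenant goes to its cheapest open site; total = fixed + service.
{A, F}: Ryde→A 2·8=16, Ashby→A 4·15=60, Holm→F 3·21=63. Service 139; fixed 221; total 360.
{F}: service 272 + fixed 125 = 397
{A}: Ryde→A 2·8=16, Ashby→A 4·15=60, Holm→A 11·21=231. Service 307; fixed 96; total 403.
{A, B, C, D, E, F}: Ryde→A 2·8=16, Ashby→A 4·15=60, Holm→F 3·21=63. Service 139; fixed 695; total 834.
No other subset beats 360.

Open A and F; minimum total cost 360.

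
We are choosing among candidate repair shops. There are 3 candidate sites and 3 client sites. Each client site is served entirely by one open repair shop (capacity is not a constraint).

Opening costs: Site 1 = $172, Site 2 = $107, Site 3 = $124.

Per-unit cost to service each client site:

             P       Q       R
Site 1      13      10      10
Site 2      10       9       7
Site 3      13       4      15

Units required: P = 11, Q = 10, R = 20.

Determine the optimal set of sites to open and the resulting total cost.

For any fixed open set, each client site goes to its cheapest open site; total = fixed + service.
{Site 2}: P→Site 2 10·11=110, Q→Site 2 9·10=90, R→Site 2 7·20=140. Service 340; fixed 107; total 447.
{Site 2, Site 3}: P→Site 2 10·11=110, Q→Site 3 4·10=40, R→Site 2 7·20=140. Service 290; fixed 231; total 521.
{Site 3}: service 483 + fixed 124 = 607
{Site 1, Site 2, Site 3}: service 290 + fixed 403 = 693
No other subset beats 447.

Open Site 2 only; minimum total cost 447.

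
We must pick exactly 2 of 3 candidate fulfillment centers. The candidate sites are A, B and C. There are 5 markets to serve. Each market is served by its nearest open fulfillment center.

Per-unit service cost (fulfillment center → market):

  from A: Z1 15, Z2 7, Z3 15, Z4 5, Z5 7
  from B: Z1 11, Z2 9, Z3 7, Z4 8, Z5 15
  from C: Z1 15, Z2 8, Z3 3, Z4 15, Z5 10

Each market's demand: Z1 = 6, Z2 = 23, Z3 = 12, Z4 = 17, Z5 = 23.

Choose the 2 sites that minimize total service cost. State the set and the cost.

Choose A and C; total service cost 533.

With exactly 2 open, each market uses its cheapest among the chosen.
{A, C}: Z1→A 15·6=90, Z2→A 7·23=161, Z3→C 3·12=36, Z4→A 5·17=85, Z5→A 7·23=161. Service cost 533.
{A, B}: service cost 557
{B, C}: service cost 652
Among all 3 size-2 choices, {A, C} is lowest.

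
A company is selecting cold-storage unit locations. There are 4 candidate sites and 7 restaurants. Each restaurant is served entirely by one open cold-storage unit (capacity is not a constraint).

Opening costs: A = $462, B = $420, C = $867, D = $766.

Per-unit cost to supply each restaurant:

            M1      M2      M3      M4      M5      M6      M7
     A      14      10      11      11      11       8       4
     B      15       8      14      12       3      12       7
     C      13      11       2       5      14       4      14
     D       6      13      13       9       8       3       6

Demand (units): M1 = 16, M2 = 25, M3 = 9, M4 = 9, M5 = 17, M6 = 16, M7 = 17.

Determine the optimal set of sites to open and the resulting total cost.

For any fixed open set, each restaurant goes to its cheapest open site; total = fixed + service.
{B}: M1→B 15·16=240, M2→B 8·25=200, M3→B 14·9=126, M4→B 12·9=108, M5→B 3·17=51, M6→B 12·16=192, M7→B 7·17=119. Service 1036; fixed 420; total 1456.
{A}: service 1055 + fixed 462 = 1517
{D}: M1→D 6·16=96, M2→D 13·25=325, M3→D 13·9=117, M4→D 9·9=81, M5→D 8·17=136, M6→D 3·16=48, M7→D 6·17=102. Service 905; fixed 766; total 1671.
{A, B, C, D}: M1→D 6·16=96, M2→B 8·25=200, M3→C 2·9=18, M4→C 5·9=45, M5→B 3·17=51, M6→D 3·16=48, M7→A 4·17=68. Service 526; fixed 2515; total 3041.
No other subset beats 1456.

Open B only; minimum total cost 1456.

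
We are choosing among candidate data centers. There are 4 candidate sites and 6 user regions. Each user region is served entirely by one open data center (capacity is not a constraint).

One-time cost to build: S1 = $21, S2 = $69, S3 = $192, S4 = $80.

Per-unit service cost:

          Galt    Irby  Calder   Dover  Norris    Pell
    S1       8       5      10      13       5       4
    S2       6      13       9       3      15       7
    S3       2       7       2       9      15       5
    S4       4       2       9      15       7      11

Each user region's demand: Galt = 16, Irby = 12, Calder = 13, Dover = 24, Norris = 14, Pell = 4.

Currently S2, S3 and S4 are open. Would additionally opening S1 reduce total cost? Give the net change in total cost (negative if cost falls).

Current service cost with {S2, S3, S4}: 272.
Adding S1: each user region re-picks its cheapest; new service cost 240, saving 32.
Extra fixed cost: 21. Net change = 21 − 32 = -11.
(Totals: 613 → 602.)

Yes — net change −11 (cost falls by 11).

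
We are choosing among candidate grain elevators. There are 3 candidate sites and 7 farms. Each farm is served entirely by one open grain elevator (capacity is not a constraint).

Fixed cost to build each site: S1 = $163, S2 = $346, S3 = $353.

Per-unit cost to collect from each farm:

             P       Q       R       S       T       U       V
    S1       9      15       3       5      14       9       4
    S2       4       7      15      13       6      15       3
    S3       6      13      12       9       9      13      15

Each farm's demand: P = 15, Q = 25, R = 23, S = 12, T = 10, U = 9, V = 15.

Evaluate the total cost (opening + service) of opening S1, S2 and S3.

Total cost: 1412

Each farm is assigned to its cheapest site among the open ones.
{S1, S2, S3}: P→S2 4·15=60, Q→S2 7·25=175, R→S1 3·23=69, S→S1 5·12=60, T→S2 6·10=60, U→S1 9·9=81, V→S2 3·15=45. Service 550; fixed 862; total 1412.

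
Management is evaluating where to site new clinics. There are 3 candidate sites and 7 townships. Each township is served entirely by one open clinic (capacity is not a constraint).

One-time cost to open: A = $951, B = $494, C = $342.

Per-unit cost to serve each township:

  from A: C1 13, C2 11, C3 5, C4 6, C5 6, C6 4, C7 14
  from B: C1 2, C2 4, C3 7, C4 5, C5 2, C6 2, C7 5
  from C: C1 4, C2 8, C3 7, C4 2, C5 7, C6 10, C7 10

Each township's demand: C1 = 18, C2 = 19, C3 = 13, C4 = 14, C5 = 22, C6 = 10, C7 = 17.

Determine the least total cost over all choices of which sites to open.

For any fixed open set, each township goes to its cheapest open site; total = fixed + service.
{B}: C1→B 2·18=36, C2→B 4·19=76, C3→B 7·13=91, C4→B 5·14=70, C5→B 2·22=44, C6→B 2·10=20, C7→B 5·17=85. Service 422; fixed 494; total 916.
{C}: C1→C 4·18=72, C2→C 8·19=152, C3→C 7·13=91, C4→C 2·14=28, C5→C 7·22=154, C6→C 10·10=100, C7→C 10·17=170. Service 767; fixed 342; total 1109.
{B, C}: service 380 + fixed 836 = 1216
{A, B, C}: service 354 + fixed 1787 = 2141
No other subset beats 916.

Minimum total cost: 916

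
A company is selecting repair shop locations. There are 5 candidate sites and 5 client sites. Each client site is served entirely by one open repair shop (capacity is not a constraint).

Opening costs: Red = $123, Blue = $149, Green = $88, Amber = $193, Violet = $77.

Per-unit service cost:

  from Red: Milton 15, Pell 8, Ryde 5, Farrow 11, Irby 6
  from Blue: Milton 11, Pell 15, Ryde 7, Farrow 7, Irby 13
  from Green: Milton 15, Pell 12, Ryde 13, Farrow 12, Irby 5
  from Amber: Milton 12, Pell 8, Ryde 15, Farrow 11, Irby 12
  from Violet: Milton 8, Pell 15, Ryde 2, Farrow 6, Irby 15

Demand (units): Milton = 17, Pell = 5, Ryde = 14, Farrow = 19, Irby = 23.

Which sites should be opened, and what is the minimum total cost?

Open Green and Violet; minimum total cost 618.

For any fixed open set, each client site goes to its cheapest open site; total = fixed + service.
{Green, Violet}: Milton→Violet 8·17=136, Pell→Green 12·5=60, Ryde→Violet 2·14=28, Farrow→Violet 6·19=114, Irby→Green 5·23=115. Service 453; fixed 165; total 618.
{Red, Violet}: service 456 + fixed 200 = 656
{Red, Green, Violet}: service 433 + fixed 288 = 721
{Red, Blue, Green, Amber, Violet}: Milton→Violet 8·17=136, Pell→Red 8·5=40, Ryde→Violet 2·14=28, Farrow→Violet 6·19=114, Irby→Green 5·23=115. Service 433; fixed 630; total 1063.
No other subset beats 618.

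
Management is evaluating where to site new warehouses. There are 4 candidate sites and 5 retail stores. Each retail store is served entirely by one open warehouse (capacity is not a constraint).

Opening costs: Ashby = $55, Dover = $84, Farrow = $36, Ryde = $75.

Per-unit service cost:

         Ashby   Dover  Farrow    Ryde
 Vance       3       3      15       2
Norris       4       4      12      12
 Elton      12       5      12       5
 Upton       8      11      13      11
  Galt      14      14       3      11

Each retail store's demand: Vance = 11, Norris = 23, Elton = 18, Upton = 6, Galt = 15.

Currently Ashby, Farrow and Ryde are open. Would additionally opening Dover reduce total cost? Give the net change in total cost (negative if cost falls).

Current service cost with {Ashby, Farrow, Ryde}: 297.
Adding Dover: each retail store re-picks its cheapest; new service cost 297, saving 0.
Extra fixed cost: 84. Net change = 84 − 0 = 84.
(Totals: 463 → 547.)

No — net change +84 (cost rises by 84).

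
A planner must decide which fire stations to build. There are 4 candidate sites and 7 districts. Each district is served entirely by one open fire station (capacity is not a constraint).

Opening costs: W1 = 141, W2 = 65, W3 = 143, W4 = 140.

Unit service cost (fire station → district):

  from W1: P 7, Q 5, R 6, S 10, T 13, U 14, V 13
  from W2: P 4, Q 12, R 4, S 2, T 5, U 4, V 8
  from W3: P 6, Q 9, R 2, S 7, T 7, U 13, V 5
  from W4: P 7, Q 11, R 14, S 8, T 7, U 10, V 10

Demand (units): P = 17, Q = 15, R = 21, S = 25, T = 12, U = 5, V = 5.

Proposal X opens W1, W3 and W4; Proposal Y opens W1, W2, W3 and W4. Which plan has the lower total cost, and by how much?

Proposal Y is cheaper by 148.

Proposal X: {W1, W3, W4}: P→W3 6·17=102, Q→W1 5·15=75, R→W3 2·21=42, S→W3 7·25=175, T→W3 7·12=84, U→W4 10·5=50, V→W3 5·5=25. Service 553; fixed 424; total 977.
Proposal Y: {W1, W2, W3, W4}: P→W2 4·17=68, Q→W1 5·15=75, R→W3 2·21=42, S→W2 2·25=50, T→W2 5·12=60, U→W2 4·5=20, V→W3 5·5=25. Service 340; fixed 489; total 829.
Difference: |977 − 829| = 148.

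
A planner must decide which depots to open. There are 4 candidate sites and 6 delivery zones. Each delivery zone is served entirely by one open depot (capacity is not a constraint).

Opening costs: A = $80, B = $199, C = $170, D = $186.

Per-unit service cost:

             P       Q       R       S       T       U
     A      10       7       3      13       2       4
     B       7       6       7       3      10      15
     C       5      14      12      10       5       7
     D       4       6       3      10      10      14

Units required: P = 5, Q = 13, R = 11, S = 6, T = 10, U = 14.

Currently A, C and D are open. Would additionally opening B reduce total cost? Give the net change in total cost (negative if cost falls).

Current service cost with {A, C, D}: 267.
Adding B: each delivery zone re-picks its cheapest; new service cost 225, saving 42.
Extra fixed cost: 199. Net change = 199 − 42 = 157.
(Totals: 703 → 860.)

No — net change +157 (cost rises by 157).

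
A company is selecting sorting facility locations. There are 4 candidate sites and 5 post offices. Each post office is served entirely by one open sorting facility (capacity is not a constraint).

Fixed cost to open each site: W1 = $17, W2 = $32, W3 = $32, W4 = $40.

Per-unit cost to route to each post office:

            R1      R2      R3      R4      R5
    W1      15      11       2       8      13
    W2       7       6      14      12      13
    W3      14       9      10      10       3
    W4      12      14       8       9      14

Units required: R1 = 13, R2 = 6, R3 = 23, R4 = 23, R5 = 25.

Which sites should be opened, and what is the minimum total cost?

For any fixed open set, each post office goes to its cheapest open site; total = fixed + service.
{W1, W2, W3}: R1→W2 7·13=91, R2→W2 6·6=36, R3→W1 2·23=46, R4→W1 8·23=184, R5→W3 3·25=75. Service 432; fixed 81; total 513.
{W1, W2, W3, W4}: R1→W2 7·13=91, R2→W2 6·6=36, R3→W1 2·23=46, R4→W1 8·23=184, R5→W3 3·25=75. Service 432; fixed 121; total 553.
{W1, W3}: R1→W3 14·13=182, R2→W3 9·6=54, R3→W1 2·23=46, R4→W1 8·23=184, R5→W3 3·25=75. Service 541; fixed 49; total 590.
{W1}: service 816 + fixed 17 = 833
No other subset beats 513.

Open W1, W2 and W3; minimum total cost 513.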